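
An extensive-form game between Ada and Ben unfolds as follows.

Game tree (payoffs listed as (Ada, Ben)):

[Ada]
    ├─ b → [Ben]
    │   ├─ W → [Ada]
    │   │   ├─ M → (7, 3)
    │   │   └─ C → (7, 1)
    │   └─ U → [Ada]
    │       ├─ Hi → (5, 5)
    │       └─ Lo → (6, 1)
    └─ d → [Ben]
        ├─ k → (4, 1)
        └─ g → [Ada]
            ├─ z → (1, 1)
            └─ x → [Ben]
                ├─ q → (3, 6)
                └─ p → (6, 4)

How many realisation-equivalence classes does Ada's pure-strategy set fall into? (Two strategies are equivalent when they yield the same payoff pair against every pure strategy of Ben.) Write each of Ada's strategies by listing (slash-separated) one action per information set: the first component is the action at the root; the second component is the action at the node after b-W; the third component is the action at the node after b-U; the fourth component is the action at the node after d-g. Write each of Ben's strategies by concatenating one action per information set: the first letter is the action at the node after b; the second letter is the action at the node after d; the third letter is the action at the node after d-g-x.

Ada has 16 pure strategies: b/M/Hi/z, b/M/Hi/x, b/M/Lo/z, b/M/Lo/x, b/C/Hi/z, b/C/Hi/x, b/C/Lo/z, b/C/Lo/x, d/M/Hi/z, d/M/Hi/x, d/M/Lo/z, d/M/Lo/x, d/C/Hi/z, d/C/Hi/x, d/C/Lo/z, d/C/Lo/x. Columns: Wkq, Wkp, Wgq, Wgp, Ukq, Ukp, Ugq, Ugp.
{b/M/Hi/z, b/M/Hi/x} → row (7,3) (7,3) (7,3) (7,3) (5,5) (5,5) (5,5) (5,5)
{b/M/Lo/z, b/M/Lo/x} → row (7,3) (7,3) (7,3) (7,3) (6,1) (6,1) (6,1) (6,1)
{b/C/Hi/z, b/C/Hi/x} → row (7,1) (7,1) (7,1) (7,1) (5,5) (5,5) (5,5) (5,5)
{b/C/Lo/z, b/C/Lo/x} → row (7,1) (7,1) (7,1) (7,1) (6,1) (6,1) (6,1) (6,1)
{d/M/Hi/z, d/M/Lo/z, d/C/Hi/z, d/C/Lo/z} → row (4,1) (4,1) (1,1) (1,1) (4,1) (4,1) (1,1) (1,1)
{d/M/Hi/x, d/M/Lo/x, d/C/Hi/x, d/C/Lo/x} → row (4,1) (4,1) (3,6) (6,4) (4,1) (4,1) (3,6) (6,4)
That's 6 distinct rows out of 16 strategies.

6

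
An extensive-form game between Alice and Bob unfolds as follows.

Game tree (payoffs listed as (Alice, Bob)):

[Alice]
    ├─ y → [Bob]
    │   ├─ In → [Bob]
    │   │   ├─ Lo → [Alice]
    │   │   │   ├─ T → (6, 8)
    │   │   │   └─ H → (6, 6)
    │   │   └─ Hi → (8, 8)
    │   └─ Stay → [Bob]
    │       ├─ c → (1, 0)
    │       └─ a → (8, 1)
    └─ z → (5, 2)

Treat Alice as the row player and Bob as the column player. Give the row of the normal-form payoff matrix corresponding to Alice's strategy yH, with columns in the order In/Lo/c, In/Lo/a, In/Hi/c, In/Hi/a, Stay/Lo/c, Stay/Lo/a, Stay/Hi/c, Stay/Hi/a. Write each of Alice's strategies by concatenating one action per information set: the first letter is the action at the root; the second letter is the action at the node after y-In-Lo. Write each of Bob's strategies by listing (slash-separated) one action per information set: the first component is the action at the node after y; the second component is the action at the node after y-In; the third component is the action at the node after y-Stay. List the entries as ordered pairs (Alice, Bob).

(6,6) (6,6) (8,8) (8,8) (1,0) (8,1) (1,0) (8,1)

vs In/Lo/c: Alice plays y → Bob plays In at [y] → Bob plays Lo at [y-In] → Alice plays H at [y-In-Lo] → (6, 6)
vs In/Lo/a: Alice plays y → Bob plays In at [y] → Bob plays Lo at [y-In] → Alice plays H at [y-In-Lo] → (6, 6)
vs In/Hi/c: Alice plays y → Bob plays In at [y] → Bob plays Hi at [y-In] → (8, 8)
vs In/Hi/a: Alice plays y → Bob plays In at [y] → Bob plays Hi at [y-In] → (8, 8)
vs Stay/Lo/c: Alice plays y → Bob plays Stay at [y] → Bob plays c at [y-Stay] → (1, 0)
vs Stay/Lo/a: Alice plays y → Bob plays Stay at [y] → Bob plays a at [y-Stay] → (8, 1)
vs Stay/Hi/c: Alice plays y → Bob plays Stay at [y] → Bob plays c at [y-Stay] → (1, 0)
vs Stay/Hi/a: Alice plays y → Bob plays Stay at [y] → Bob plays a at [y-Stay] → (8, 1)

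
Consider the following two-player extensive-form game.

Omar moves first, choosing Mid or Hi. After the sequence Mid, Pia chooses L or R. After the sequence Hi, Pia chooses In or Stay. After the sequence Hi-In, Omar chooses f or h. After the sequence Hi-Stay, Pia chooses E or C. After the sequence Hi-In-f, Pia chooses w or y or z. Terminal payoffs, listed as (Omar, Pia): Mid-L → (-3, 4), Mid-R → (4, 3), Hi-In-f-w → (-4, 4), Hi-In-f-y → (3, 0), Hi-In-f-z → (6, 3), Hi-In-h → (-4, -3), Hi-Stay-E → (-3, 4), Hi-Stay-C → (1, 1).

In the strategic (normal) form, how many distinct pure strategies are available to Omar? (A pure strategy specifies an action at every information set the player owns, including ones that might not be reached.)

4

Omar owns the root with actions {Mid, Hi} — two choices.
Omar owns the node after Hi-In with actions {f, h} — two choices.
A pure strategy fixes one action at each information set independently, so the count is the product 2 × 2 = 4.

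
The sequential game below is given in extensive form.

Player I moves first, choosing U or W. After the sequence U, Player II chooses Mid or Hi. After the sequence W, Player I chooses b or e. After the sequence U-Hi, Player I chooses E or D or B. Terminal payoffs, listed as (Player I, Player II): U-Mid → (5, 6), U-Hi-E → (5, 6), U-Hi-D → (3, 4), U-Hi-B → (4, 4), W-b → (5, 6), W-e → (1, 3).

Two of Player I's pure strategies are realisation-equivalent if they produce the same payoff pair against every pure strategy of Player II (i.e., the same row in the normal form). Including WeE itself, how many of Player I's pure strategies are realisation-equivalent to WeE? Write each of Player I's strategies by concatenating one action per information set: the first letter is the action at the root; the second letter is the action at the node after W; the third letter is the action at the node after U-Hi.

3

Row for WeE (columns Mid, Hi): (1,3) (1,3).
Under WeE, Player I's choice at the node after U-Hi can never be reached regardless of what Player II does, so varying those choices leaves every outcome unchanged.
Holding the reachable choices fixed and varying the unreachable one freely already gives 3 equivalent strategies.
No other strategy reproduces this row, so those 3 are the full class: WeE, WeD, WeB.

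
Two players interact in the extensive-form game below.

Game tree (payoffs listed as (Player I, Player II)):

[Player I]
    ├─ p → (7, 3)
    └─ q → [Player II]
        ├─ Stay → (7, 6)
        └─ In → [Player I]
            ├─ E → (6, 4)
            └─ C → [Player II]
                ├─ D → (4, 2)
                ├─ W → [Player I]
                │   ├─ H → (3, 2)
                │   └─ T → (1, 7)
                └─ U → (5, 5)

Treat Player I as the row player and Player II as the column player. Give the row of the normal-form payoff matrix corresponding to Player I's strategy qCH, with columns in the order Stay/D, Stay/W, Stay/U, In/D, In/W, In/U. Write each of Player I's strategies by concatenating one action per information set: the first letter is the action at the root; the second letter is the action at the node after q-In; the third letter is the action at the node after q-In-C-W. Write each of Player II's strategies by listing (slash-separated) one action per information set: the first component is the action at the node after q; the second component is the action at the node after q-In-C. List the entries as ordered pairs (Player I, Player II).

(7,6) (7,6) (7,6) (4,2) (3,2) (5,5)

vs Stay/D: Player I plays q → Player II plays Stay at [q] → (7, 6)
vs Stay/W: Player I plays q → Player II plays Stay at [q] → (7, 6)
vs Stay/U: Player I plays q → Player II plays Stay at [q] → (7, 6)
vs In/D: Player I plays q → Player II plays In at [q] → Player I plays C at [q-In] → Player II plays D at [q-In-C] → (4, 2)
vs In/W: Player I plays q → Player II plays In at [q] → Player I plays C at [q-In] → Player II plays W at [q-In-C] → Player I plays H at [q-In-C-W] → (3, 2)
vs In/U: Player I plays q → Player II plays In at [q] → Player I plays C at [q-In] → Player II plays U at [q-In-C] → (5, 5)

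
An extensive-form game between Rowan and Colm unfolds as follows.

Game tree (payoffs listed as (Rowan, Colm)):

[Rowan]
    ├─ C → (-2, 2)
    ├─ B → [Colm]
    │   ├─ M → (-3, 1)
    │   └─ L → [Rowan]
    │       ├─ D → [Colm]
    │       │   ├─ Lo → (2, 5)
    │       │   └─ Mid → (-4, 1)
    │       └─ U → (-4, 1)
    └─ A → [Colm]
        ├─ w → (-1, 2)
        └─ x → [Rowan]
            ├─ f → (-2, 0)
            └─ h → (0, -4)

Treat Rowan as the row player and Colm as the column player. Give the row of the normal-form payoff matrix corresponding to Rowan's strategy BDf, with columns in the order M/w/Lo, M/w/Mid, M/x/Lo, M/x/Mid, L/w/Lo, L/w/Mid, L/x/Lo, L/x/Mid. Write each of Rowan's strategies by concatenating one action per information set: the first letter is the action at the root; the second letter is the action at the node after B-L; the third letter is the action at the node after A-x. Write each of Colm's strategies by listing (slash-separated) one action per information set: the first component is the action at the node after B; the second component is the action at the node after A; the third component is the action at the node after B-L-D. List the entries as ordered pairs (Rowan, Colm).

(-3,1) (-3,1) (-3,1) (-3,1) (2,5) (-4,1) (2,5) (-4,1)

vs M/w/Lo: Rowan plays B → Colm plays M at [B] → (-3, 1)
vs M/w/Mid: Rowan plays B → Colm plays M at [B] → (-3, 1)
vs M/x/Lo: Rowan plays B → Colm plays M at [B] → (-3, 1)
vs M/x/Mid: Rowan plays B → Colm plays M at [B] → (-3, 1)
vs L/w/Lo: Rowan plays B → Colm plays L at [B] → Rowan plays D at [B-L] → Colm plays Lo at [B-L-D] → (2, 5)
vs L/w/Mid: Rowan plays B → Colm plays L at [B] → Rowan plays D at [B-L] → Colm plays Mid at [B-L-D] → (-4, 1)
vs L/x/Lo: Rowan plays B → Colm plays L at [B] → Rowan plays D at [B-L] → Colm plays Lo at [B-L-D] → (2, 5)
vs L/x/Mid: Rowan plays B → Colm plays L at [B] → Rowan plays D at [B-L] → Colm plays Mid at [B-L-D] → (-4, 1)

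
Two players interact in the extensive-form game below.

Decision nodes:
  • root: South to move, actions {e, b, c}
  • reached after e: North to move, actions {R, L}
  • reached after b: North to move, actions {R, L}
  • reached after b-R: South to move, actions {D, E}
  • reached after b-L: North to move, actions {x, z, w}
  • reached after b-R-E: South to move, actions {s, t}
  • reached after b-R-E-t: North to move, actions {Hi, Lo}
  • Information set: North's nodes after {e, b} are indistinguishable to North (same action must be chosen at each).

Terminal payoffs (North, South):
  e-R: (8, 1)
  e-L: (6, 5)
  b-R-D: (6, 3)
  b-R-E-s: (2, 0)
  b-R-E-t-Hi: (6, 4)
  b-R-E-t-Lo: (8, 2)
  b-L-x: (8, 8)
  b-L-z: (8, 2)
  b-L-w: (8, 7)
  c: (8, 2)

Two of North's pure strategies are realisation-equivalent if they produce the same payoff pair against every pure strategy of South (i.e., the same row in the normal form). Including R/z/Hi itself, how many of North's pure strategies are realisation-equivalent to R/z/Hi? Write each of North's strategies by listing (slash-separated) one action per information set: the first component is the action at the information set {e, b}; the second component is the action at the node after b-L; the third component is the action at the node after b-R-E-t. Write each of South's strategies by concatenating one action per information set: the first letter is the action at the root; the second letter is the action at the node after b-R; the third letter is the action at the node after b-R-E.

3

Row for R/z/Hi (columns eDs, eDt, eEs, eEt, bDs, bDt, bEs, bEt, cDs, cDt, cEs, cEt): (8,1) (8,1) (8,1) (8,1) (6,3) (6,3) (2,0) (6,4) (8,2) (8,2) (8,2) (8,2).
Under R/z/Hi, North's choice at the node after b-L can never be reached regardless of what South does, so varying those choices leaves every outcome unchanged.
Holding the reachable choices fixed and varying the unreachable one freely already gives 3 equivalent strategies.
No other strategy reproduces this row, so those 3 are the full class: R/x/Hi, R/z/Hi, R/w/Hi.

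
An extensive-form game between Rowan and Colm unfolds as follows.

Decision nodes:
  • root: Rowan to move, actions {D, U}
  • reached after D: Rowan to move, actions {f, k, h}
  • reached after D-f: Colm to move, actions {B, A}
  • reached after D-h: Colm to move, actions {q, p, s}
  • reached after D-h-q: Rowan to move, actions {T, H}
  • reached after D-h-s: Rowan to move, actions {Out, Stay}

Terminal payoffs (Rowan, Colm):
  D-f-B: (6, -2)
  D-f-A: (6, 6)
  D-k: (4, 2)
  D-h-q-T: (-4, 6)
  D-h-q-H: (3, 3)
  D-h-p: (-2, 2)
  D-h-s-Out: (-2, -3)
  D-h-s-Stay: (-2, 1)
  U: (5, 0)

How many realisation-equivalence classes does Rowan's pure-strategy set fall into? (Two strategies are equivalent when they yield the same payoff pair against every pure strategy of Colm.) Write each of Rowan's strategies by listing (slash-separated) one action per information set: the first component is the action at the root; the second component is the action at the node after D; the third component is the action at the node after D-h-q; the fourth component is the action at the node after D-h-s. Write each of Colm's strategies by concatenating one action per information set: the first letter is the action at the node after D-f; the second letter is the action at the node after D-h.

7

Rowan has 24 pure strategies: D/f/T/Out, D/f/T/Stay, D/f/H/Out, D/f/H/Stay, D/k/T/Out, D/k/T/Stay, D/k/H/Out, D/k/H/Stay, D/h/T/Out, D/h/T/Stay, D/h/H/Out, D/h/H/Stay, U/f/T/Out, U/f/T/Stay, U/f/H/Out, U/f/H/Stay, U/k/T/Out, U/k/T/Stay, U/k/H/Out, U/k/H/Stay, U/h/T/Out, U/h/T/Stay, U/h/H/Out, U/h/H/Stay. Columns: Bq, Bp, Bs, Aq, Ap, As.
{D/f/T/Out, D/f/T/Stay, D/f/H/Out, D/f/H/Stay} → row (6,-2) (6,-2) (6,-2) (6,6) (6,6) (6,6)
{D/k/T/Out, D/k/T/Stay, D/k/H/Out, D/k/H/Stay} → row (4,2) (4,2) (4,2) (4,2) (4,2) (4,2)
{D/h/T/Out} → row (-4,6) (-2,2) (-2,-3) (-4,6) (-2,2) (-2,-3)
{D/h/T/Stay} → row (-4,6) (-2,2) (-2,1) (-4,6) (-2,2) (-2,1)
{D/h/H/Out} → row (3,3) (-2,2) (-2,-3) (3,3) (-2,2) (-2,-3)
{D/h/H/Stay} → row (3,3) (-2,2) (-2,1) (3,3) (-2,2) (-2,1)
{U/f/T/Out, U/f/T/Stay, U/f/H/Out, U/f/H/Stay, U/k/T/Out, U/k/T/Stay, U/k/H/Out, U/k/H/Stay, U/h/T/Out, U/h/T/Stay, U/h/H/Out, U/h/H/Stay} → row (5,0) (5,0) (5,0) (5,0) (5,0) (5,0)
That's 7 distinct rows out of 24 strategies.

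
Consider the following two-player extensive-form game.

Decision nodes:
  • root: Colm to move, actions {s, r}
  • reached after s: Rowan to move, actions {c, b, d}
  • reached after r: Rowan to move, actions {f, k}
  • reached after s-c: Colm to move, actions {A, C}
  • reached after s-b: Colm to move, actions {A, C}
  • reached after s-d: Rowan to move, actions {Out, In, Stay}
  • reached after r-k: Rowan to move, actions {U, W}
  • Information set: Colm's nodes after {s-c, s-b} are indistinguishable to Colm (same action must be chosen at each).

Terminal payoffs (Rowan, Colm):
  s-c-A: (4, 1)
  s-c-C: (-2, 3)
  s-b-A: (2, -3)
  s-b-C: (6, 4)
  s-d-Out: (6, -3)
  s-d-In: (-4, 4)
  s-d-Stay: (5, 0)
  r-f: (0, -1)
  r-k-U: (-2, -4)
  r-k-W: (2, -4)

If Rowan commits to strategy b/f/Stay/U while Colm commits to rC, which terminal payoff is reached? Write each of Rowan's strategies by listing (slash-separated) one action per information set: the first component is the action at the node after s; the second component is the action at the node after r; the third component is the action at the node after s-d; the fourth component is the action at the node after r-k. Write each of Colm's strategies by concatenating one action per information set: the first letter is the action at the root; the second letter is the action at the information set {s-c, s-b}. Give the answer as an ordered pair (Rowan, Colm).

(0, -1)

Trace the play path from the root:
  Colm plays r
  Rowan plays f at [r]
→ terminal payoff (0, -1).
(Rowan's choice at the node after s is never reached on this path, so it doesn't affect the outcome.)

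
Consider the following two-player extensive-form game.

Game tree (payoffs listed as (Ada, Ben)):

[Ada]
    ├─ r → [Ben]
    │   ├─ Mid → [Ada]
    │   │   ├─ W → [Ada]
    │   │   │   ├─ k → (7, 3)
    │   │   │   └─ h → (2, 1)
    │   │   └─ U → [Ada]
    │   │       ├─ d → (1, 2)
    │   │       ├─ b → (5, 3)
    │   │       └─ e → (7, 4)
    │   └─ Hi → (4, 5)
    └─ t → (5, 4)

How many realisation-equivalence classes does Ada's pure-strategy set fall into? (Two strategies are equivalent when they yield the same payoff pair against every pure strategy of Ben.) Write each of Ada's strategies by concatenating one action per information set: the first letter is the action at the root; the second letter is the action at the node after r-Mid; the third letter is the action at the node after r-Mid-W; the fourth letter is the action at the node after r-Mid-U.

6

Ada has 24 pure strategies: rWkd, rWkb, rWke, rWhd, rWhb, rWhe, rUkd, rUkb, rUke, rUhd, rUhb, rUhe, tWkd, tWkb, tWke, tWhd, tWhb, tWhe, tUkd, tUkb, tUke, tUhd, tUhb, tUhe. Columns: Mid, Hi.
{rWkd, rWkb, rWke} → row (7,3) (4,5)
{rWhd, rWhb, rWhe} → row (2,1) (4,5)
{rUkd, rUhd} → row (1,2) (4,5)
{rUkb, rUhb} → row (5,3) (4,5)
{rUke, rUhe} → row (7,4) (4,5)
{tWkd, tWkb, tWke, tWhd, tWhb, tWhe, tUkd, tUkb, tUke, tUhd, tUhb, tUhe} → row (5,4) (5,4)
That's 6 distinct rows out of 24 strategies.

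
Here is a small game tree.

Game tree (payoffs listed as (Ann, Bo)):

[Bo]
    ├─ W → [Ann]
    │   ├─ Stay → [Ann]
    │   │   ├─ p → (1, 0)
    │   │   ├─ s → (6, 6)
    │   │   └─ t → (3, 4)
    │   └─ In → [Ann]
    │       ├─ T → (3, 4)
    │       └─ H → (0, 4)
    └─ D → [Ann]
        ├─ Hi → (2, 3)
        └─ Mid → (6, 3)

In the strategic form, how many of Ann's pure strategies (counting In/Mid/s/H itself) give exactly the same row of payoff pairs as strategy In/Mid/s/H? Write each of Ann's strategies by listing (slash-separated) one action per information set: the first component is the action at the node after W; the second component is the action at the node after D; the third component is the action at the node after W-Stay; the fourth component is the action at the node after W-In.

Row for In/Mid/s/H (columns W, D): (0,4) (6,3).
Under In/Mid/s/H, Ann's choice at the node after W-Stay can never be reached regardless of what Bo does, so varying those choices leaves every outcome unchanged.
Holding the reachable choices fixed and varying the unreachable one freely already gives 3 equivalent strategies.
No other strategy reproduces this row, so those 3 are the full class: In/Mid/p/H, In/Mid/s/H, In/Mid/t/H.

3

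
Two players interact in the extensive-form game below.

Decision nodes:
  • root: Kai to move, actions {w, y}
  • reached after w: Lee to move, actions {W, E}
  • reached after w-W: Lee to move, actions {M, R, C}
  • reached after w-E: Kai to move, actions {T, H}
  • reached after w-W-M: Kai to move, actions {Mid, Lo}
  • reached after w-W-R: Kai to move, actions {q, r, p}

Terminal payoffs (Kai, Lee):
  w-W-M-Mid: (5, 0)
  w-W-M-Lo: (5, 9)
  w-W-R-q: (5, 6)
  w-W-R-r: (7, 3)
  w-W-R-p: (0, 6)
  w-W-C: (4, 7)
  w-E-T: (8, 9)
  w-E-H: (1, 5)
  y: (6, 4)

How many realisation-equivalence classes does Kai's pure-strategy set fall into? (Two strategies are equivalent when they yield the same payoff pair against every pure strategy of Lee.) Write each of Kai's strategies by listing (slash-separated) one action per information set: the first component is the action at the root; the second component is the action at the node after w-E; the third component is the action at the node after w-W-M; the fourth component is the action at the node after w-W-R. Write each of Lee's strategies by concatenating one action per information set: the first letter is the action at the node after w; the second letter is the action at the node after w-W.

Kai has 24 pure strategies: w/T/Mid/q, w/T/Mid/r, w/T/Mid/p, w/T/Lo/q, w/T/Lo/r, w/T/Lo/p, w/H/Mid/q, w/H/Mid/r, w/H/Mid/p, w/H/Lo/q, w/H/Lo/r, w/H/Lo/p, y/T/Mid/q, y/T/Mid/r, y/T/Mid/p, y/T/Lo/q, y/T/Lo/r, y/T/Lo/p, y/H/Mid/q, y/H/Mid/r, y/H/Mid/p, y/H/Lo/q, y/H/Lo/r, y/H/Lo/p. Columns: WM, WR, WC, EM, ER, EC.
{w/T/Mid/q} → row (5,0) (5,6) (4,7) (8,9) (8,9) (8,9)
{w/T/Mid/r} → row (5,0) (7,3) (4,7) (8,9) (8,9) (8,9)
{w/T/Mid/p} → row (5,0) (0,6) (4,7) (8,9) (8,9) (8,9)
{w/T/Lo/q} → row (5,9) (5,6) (4,7) (8,9) (8,9) (8,9)
{w/T/Lo/r} → row (5,9) (7,3) (4,7) (8,9) (8,9) (8,9)
{w/T/Lo/p} → row (5,9) (0,6) (4,7) (8,9) (8,9) (8,9)
{w/H/Mid/q} → row (5,0) (5,6) (4,7) (1,5) (1,5) (1,5)
{w/H/Mid/r} → row (5,0) (7,3) (4,7) (1,5) (1,5) (1,5)
{w/H/Mid/p} → row (5,0) (0,6) (4,7) (1,5) (1,5) (1,5)
{w/H/Lo/q} → row (5,9) (5,6) (4,7) (1,5) (1,5) (1,5)
{w/H/Lo/r} → row (5,9) (7,3) (4,7) (1,5) (1,5) (1,5)
{w/H/Lo/p} → row (5,9) (0,6) (4,7) (1,5) (1,5) (1,5)
{y/T/Mid/q, y/T/Mid/r, y/T/Mid/p, y/T/Lo/q, y/T/Lo/r, y/T/Lo/p, y/H/Mid/q, y/H/Mid/r, y/H/Mid/p, y/H/Lo/q, y/H/Lo/r, y/H/Lo/p} → row (6,4) (6,4) (6,4) (6,4) (6,4) (6,4)
That's 13 distinct rows out of 24 strategies.

13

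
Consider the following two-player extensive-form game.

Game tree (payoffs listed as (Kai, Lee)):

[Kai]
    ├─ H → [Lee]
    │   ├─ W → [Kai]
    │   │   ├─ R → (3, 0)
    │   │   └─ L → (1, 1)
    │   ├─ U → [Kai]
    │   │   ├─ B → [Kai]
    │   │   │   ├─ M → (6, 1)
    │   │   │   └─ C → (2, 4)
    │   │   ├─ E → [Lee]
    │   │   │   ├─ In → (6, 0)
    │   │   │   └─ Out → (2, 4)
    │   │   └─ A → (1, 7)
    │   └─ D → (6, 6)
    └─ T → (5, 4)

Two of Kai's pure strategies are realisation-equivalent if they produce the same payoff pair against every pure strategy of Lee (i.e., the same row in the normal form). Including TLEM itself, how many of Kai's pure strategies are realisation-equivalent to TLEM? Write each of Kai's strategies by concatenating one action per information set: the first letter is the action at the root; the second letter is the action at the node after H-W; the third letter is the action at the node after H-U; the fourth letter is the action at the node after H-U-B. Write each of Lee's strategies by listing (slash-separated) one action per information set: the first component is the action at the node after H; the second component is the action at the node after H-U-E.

12

Row for TLEM (columns W/In, W/Out, U/In, U/Out, D/In, D/Out): (5,4) (5,4) (5,4) (5,4) (5,4) (5,4).
Under TLEM, Kai's choice at the node after H-W and at the node after H-U and at the node after H-U-B can never be reached regardless of what Lee does, so varying those choices leaves every outcome unchanged.
Holding the reachable choices fixed and varying the unreachable ones freely already gives 2 × 3 × 2 = 12 equivalent strategies.
No other strategy reproduces this row, so those 12 are the full class: TRBM, TRBC, TREM, TREC, TRAM, TRAC, TLBM, TLBC, TLEM, TLEC, TLAM, TLAC.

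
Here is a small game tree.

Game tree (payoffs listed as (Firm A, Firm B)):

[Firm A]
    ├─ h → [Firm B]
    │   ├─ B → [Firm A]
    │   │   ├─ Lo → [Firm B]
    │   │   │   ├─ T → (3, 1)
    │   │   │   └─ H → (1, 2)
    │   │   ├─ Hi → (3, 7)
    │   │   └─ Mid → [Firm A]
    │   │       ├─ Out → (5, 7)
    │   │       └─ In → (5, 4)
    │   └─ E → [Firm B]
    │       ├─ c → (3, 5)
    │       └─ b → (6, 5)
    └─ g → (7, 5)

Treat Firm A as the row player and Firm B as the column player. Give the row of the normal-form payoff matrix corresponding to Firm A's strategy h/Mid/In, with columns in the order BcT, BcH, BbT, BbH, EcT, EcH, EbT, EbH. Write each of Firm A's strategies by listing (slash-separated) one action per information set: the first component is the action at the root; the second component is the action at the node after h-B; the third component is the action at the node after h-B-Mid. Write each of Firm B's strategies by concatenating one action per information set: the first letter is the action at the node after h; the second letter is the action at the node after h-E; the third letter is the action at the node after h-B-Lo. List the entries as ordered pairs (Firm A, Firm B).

vs BcT: Firm A plays h → Firm B plays B at [h] → Firm A plays Mid at [h-B] → Firm A plays In at [h-B-Mid] → (5, 4)
vs BcH: Firm A plays h → Firm B plays B at [h] → Firm A plays Mid at [h-B] → Firm A plays In at [h-B-Mid] → (5, 4)
vs BbT: Firm A plays h → Firm B plays B at [h] → Firm A plays Mid at [h-B] → Firm A plays In at [h-B-Mid] → (5, 4)
vs BbH: Firm A plays h → Firm B plays B at [h] → Firm A plays Mid at [h-B] → Firm A plays In at [h-B-Mid] → (5, 4)
vs EcT: Firm A plays h → Firm B plays E at [h] → Firm B plays c at [h-E] → (3, 5)
vs EcH: Firm A plays h → Firm B plays E at [h] → Firm B plays c at [h-E] → (3, 5)
vs EbT: Firm A plays h → Firm B plays E at [h] → Firm B plays b at [h-E] → (6, 5)
vs EbH: Firm A plays h → Firm B plays E at [h] → Firm B plays b at [h-E] → (6, 5)

(5,4) (5,4) (5,4) (5,4) (3,5) (3,5) (6,5) (6,5)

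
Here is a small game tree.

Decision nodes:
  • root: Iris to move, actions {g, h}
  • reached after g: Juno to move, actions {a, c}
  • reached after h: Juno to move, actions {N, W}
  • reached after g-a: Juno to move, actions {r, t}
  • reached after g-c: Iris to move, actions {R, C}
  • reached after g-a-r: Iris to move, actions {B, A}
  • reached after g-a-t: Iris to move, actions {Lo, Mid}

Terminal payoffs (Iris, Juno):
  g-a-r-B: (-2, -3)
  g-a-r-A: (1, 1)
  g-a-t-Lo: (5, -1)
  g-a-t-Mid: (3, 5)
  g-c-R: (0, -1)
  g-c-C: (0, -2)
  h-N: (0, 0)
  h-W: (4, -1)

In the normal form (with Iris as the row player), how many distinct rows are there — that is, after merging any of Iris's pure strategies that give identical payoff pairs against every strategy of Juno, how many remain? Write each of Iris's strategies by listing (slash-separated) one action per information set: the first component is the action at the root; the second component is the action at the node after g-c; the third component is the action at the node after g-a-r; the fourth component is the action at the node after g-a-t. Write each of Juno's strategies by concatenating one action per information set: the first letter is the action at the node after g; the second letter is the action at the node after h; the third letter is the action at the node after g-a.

9

Iris has 16 pure strategies: g/R/B/Lo, g/R/B/Mid, g/R/A/Lo, g/R/A/Mid, g/C/B/Lo, g/C/B/Mid, g/C/A/Lo, g/C/A/Mid, h/R/B/Lo, h/R/B/Mid, h/R/A/Lo, h/R/A/Mid, h/C/B/Lo, h/C/B/Mid, h/C/A/Lo, h/C/A/Mid. Columns: aNr, aNt, aWr, aWt, cNr, cNt, cWr, cWt.
{g/R/B/Lo} → row (-2,-3) (5,-1) (-2,-3) (5,-1) (0,-1) (0,-1) (0,-1) (0,-1)
{g/R/B/Mid} → row (-2,-3) (3,5) (-2,-3) (3,5) (0,-1) (0,-1) (0,-1) (0,-1)
{g/R/A/Lo} → row (1,1) (5,-1) (1,1) (5,-1) (0,-1) (0,-1) (0,-1) (0,-1)
{g/R/A/Mid} → row (1,1) (3,5) (1,1) (3,5) (0,-1) (0,-1) (0,-1) (0,-1)
{g/C/B/Lo} → row (-2,-3) (5,-1) (-2,-3) (5,-1) (0,-2) (0,-2) (0,-2) (0,-2)
{g/C/B/Mid} → row (-2,-3) (3,5) (-2,-3) (3,5) (0,-2) (0,-2) (0,-2) (0,-2)
{g/C/A/Lo} → row (1,1) (5,-1) (1,1) (5,-1) (0,-2) (0,-2) (0,-2) (0,-2)
{g/C/A/Mid} → row (1,1) (3,5) (1,1) (3,5) (0,-2) (0,-2) (0,-2) (0,-2)
{h/R/B/Lo, h/R/B/Mid, h/R/A/Lo, h/R/A/Mid, h/C/B/Lo, h/C/B/Mid, h/C/A/Lo, h/C/A/Mid} → row (0,0) (0,0) (4,-1) (4,-1) (0,0) (0,0) (4,-1) (4,-1)
That's 9 distinct rows out of 16 strategies.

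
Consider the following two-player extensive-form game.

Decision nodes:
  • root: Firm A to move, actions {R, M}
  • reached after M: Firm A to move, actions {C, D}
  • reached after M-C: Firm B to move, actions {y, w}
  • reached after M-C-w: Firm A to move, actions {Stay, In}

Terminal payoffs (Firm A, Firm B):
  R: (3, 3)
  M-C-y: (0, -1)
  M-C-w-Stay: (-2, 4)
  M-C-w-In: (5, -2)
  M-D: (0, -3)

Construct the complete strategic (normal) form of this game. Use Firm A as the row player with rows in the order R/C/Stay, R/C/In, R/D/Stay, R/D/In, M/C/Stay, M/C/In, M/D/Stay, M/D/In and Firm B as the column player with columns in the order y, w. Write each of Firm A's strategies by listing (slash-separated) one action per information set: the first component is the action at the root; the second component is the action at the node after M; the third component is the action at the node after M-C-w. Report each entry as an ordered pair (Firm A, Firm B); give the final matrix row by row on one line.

R/C/Stay: (3,3) (3,3) | R/C/In: (3,3) (3,3) | R/D/Stay: (3,3) (3,3) | R/D/In: (3,3) (3,3) | M/C/Stay: (0,-1) (-2,4) | M/C/In: (0,-1) (5,-2) | M/D/Stay: (0,-3) (0,-3) | M/D/In: (0,-3) (0,-3)

Row R/C/Stay: y→(3,3), w→(3,3)
Row R/C/In: y→(3,3), w→(3,3)
Row R/D/Stay: y→(3,3), w→(3,3)
Row R/D/In: y→(3,3), w→(3,3)
Row M/C/Stay: y→(0,-1), w→(-2,4)
Row M/C/In: y→(0,-1), w→(5,-2)
Row M/D/Stay: y→(0,-3), w→(0,-3)
Row M/D/In: y→(0,-3), w→(0,-3)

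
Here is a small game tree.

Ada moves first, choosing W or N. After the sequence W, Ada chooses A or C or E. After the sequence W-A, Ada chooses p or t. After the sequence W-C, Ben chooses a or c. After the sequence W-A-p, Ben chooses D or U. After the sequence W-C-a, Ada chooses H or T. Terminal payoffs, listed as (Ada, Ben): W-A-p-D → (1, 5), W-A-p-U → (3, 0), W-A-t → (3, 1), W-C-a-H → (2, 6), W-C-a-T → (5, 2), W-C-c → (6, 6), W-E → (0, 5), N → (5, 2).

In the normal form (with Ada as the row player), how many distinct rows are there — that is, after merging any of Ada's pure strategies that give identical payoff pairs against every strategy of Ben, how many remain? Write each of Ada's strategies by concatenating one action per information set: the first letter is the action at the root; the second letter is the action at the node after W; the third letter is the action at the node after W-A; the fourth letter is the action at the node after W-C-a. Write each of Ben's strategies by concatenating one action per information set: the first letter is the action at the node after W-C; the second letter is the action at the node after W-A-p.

Ada has 24 pure strategies: WApH, WApT, WAtH, WAtT, WCpH, WCpT, WCtH, WCtT, WEpH, WEpT, WEtH, WEtT, NApH, NApT, NAtH, NAtT, NCpH, NCpT, NCtH, NCtT, NEpH, NEpT, NEtH, NEtT. Columns: aD, aU, cD, cU.
{WApH, WApT} → row (1,5) (3,0) (1,5) (3,0)
{WAtH, WAtT} → row (3,1) (3,1) (3,1) (3,1)
{WCpH, WCtH} → row (2,6) (2,6) (6,6) (6,6)
{WCpT, WCtT} → row (5,2) (5,2) (6,6) (6,6)
{WEpH, WEpT, WEtH, WEtT} → row (0,5) (0,5) (0,5) (0,5)
{NApH, NApT, NAtH, NAtT, NCpH, NCpT, NCtH, NCtT, NEpH, NEpT, NEtH, NEtT} → row (5,2) (5,2) (5,2) (5,2)
That's 6 distinct rows out of 24 strategies.

6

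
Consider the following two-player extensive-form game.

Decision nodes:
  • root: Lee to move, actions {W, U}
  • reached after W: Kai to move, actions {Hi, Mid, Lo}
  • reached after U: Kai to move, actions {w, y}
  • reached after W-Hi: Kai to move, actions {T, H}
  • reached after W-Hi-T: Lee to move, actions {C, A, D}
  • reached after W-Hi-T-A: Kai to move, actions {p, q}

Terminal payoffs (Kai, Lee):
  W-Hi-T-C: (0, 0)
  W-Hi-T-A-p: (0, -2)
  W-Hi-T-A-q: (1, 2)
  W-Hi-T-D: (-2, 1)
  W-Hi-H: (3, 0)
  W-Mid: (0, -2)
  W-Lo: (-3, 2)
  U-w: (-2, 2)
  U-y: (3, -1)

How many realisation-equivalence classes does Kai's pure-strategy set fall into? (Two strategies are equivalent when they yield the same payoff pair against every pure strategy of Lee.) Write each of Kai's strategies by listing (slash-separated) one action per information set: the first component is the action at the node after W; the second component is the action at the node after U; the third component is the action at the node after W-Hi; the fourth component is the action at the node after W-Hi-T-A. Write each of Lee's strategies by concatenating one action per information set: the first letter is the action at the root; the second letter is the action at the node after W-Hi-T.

10

Kai has 24 pure strategies: Hi/w/T/p, Hi/w/T/q, Hi/w/H/p, Hi/w/H/q, Hi/y/T/p, Hi/y/T/q, Hi/y/H/p, Hi/y/H/q, Mid/w/T/p, Mid/w/T/q, Mid/w/H/p, Mid/w/H/q, Mid/y/T/p, Mid/y/T/q, Mid/y/H/p, Mid/y/H/q, Lo/w/T/p, Lo/w/T/q, Lo/w/H/p, Lo/w/H/q, Lo/y/T/p, Lo/y/T/q, Lo/y/H/p, Lo/y/H/q. Columns: WC, WA, WD, UC, UA, UD.
{Hi/w/T/p} → row (0,0) (0,-2) (-2,1) (-2,2) (-2,2) (-2,2)
{Hi/w/T/q} → row (0,0) (1,2) (-2,1) (-2,2) (-2,2) (-2,2)
{Hi/w/H/p, Hi/w/H/q} → row (3,0) (3,0) (3,0) (-2,2) (-2,2) (-2,2)
{Hi/y/T/p} → row (0,0) (0,-2) (-2,1) (3,-1) (3,-1) (3,-1)
{Hi/y/T/q} → row (0,0) (1,2) (-2,1) (3,-1) (3,-1) (3,-1)
{Hi/y/H/p, Hi/y/H/q} → row (3,0) (3,0) (3,0) (3,-1) (3,-1) (3,-1)
{Mid/w/T/p, Mid/w/T/q, Mid/w/H/p, Mid/w/H/q} → row (0,-2) (0,-2) (0,-2) (-2,2) (-2,2) (-2,2)
{Mid/y/T/p, Mid/y/T/q, Mid/y/H/p, Mid/y/H/q} → row (0,-2) (0,-2) (0,-2) (3,-1) (3,-1) (3,-1)
{Lo/w/T/p, Lo/w/T/q, Lo/w/H/p, Lo/w/H/q} → row (-3,2) (-3,2) (-3,2) (-2,2) (-2,2) (-2,2)
{Lo/y/T/p, Lo/y/T/q, Lo/y/H/p, Lo/y/H/q} → row (-3,2) (-3,2) (-3,2) (3,-1) (3,-1) (3,-1)
That's 10 distinct rows out of 24 strategies.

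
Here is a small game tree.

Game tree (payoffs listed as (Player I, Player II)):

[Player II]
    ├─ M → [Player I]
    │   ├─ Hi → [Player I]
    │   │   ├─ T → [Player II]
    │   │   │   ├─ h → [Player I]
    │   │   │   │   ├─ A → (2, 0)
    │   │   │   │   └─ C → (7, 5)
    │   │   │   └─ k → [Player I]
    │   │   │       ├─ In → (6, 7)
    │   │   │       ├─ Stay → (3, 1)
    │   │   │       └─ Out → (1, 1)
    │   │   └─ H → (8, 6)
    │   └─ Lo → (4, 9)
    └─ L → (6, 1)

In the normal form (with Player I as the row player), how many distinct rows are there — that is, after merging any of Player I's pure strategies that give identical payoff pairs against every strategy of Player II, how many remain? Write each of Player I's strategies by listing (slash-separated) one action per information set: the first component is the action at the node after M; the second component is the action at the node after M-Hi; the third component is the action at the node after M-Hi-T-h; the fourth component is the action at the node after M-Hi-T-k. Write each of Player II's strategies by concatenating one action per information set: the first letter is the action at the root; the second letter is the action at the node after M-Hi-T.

Player I has 24 pure strategies: Hi/T/A/In, Hi/T/A/Stay, Hi/T/A/Out, Hi/T/C/In, Hi/T/C/Stay, Hi/T/C/Out, Hi/H/A/In, Hi/H/A/Stay, Hi/H/A/Out, Hi/H/C/In, Hi/H/C/Stay, Hi/H/C/Out, Lo/T/A/In, Lo/T/A/Stay, Lo/T/A/Out, Lo/T/C/In, Lo/T/C/Stay, Lo/T/C/Out, Lo/H/A/In, Lo/H/A/Stay, Lo/H/A/Out, Lo/H/C/In, Lo/H/C/Stay, Lo/H/C/Out. Columns: Mh, Mk, Lh, Lk.
{Hi/T/A/In} → row (2,0) (6,7) (6,1) (6,1)
{Hi/T/A/Stay} → row (2,0) (3,1) (6,1) (6,1)
{Hi/T/A/Out} → row (2,0) (1,1) (6,1) (6,1)
{Hi/T/C/In} → row (7,5) (6,7) (6,1) (6,1)
{Hi/T/C/Stay} → row (7,5) (3,1) (6,1) (6,1)
{Hi/T/C/Out} → row (7,5) (1,1) (6,1) (6,1)
{Hi/H/A/In, Hi/H/A/Stay, Hi/H/A/Out, Hi/H/C/In, Hi/H/C/Stay, Hi/H/C/Out} → row (8,6) (8,6) (6,1) (6,1)
{Lo/T/A/In, Lo/T/A/Stay, Lo/T/A/Out, Lo/T/C/In, Lo/T/C/Stay, Lo/T/C/Out, Lo/H/A/In, Lo/H/A/Stay, Lo/H/A/Out, Lo/H/C/In, Lo/H/C/Stay, Lo/H/C/Out} → row (4,9) (4,9) (6,1) (6,1)
That's 8 distinct rows out of 24 strategies.

8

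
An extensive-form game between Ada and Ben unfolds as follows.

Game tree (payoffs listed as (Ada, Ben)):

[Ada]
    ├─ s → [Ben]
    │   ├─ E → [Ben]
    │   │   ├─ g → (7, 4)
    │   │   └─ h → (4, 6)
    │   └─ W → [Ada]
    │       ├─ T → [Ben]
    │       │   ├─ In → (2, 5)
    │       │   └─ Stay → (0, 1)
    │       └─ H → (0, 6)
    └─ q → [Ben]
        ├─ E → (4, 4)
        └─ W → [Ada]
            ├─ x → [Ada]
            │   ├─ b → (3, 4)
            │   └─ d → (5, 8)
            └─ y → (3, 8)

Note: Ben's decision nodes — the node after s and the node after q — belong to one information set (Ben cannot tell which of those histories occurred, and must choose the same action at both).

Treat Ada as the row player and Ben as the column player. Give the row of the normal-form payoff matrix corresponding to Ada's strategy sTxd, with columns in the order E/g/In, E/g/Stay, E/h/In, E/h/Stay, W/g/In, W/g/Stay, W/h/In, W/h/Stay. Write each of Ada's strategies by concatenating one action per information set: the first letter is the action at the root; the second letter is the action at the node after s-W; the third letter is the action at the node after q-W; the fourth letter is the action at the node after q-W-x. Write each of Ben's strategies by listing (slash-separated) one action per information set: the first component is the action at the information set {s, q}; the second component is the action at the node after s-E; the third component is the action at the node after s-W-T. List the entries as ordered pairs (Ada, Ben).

(7,4) (7,4) (4,6) (4,6) (2,5) (0,1) (2,5) (0,1)

vs E/g/In: Ada plays s → Ben plays E at [s] → Ben plays g at [s-E] → (7, 4)
vs E/g/Stay: Ada plays s → Ben plays E at [s] → Ben plays g at [s-E] → (7, 4)
vs E/h/In: Ada plays s → Ben plays E at [s] → Ben plays h at [s-E] → (4, 6)
vs E/h/Stay: Ada plays s → Ben plays E at [s] → Ben plays h at [s-E] → (4, 6)
vs W/g/In: Ada plays s → Ben plays W at [s] → Ada plays T at [s-W] → Ben plays In at [s-W-T] → (2, 5)
vs W/g/Stay: Ada plays s → Ben plays W at [s] → Ada plays T at [s-W] → Ben plays Stay at [s-W-T] → (0, 1)
vs W/h/In: Ada plays s → Ben plays W at [s] → Ada plays T at [s-W] → Ben plays In at [s-W-T] → (2, 5)
vs W/h/Stay: Ada plays s → Ben plays W at [s] → Ada plays T at [s-W] → Ben plays Stay at [s-W-T] → (0, 1)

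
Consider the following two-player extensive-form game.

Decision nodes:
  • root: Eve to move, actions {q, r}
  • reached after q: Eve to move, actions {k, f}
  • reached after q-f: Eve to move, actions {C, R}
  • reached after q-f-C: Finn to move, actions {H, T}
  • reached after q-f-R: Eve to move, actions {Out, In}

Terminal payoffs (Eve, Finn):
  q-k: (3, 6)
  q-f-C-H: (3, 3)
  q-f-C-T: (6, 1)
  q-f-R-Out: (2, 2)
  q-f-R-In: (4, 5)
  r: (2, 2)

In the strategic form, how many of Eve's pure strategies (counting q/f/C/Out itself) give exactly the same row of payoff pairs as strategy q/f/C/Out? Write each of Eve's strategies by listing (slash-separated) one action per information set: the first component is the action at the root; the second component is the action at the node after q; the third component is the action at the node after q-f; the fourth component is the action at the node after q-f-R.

2

Row for q/f/C/Out (columns H, T): (3,3) (6,1).
Under q/f/C/Out, Eve's choice at the node after q-f-R can never be reached regardless of what Finn does, so varying those choices leaves every outcome unchanged.
Holding the reachable choices fixed and varying the unreachable one freely already gives 2 equivalent strategies.
No other strategy reproduces this row, so those 2 are the full class: q/f/C/Out, q/f/C/In.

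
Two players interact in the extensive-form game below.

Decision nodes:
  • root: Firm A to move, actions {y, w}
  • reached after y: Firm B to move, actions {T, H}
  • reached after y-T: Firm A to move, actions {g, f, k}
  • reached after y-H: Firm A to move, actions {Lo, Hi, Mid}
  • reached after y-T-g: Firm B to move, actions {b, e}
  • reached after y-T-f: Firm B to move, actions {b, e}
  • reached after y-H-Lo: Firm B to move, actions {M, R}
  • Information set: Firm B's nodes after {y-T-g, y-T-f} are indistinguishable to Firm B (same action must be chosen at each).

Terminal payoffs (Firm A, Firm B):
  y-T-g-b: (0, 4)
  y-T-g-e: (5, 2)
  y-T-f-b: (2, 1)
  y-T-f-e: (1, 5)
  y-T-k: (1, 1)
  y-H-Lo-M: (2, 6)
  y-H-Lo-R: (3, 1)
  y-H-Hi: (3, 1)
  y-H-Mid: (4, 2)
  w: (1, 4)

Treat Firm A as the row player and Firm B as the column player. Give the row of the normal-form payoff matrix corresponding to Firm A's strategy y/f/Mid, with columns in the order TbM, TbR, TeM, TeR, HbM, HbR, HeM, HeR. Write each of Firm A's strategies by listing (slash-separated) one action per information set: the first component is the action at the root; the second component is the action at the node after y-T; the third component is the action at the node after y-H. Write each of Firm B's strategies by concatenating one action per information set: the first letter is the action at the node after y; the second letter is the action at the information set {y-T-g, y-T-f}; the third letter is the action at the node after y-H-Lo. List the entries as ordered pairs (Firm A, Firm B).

vs TbM: Firm A plays y → Firm B plays T at [y] → Firm A plays f at [y-T] → Firm B plays b at [y-T-f] → (2, 1)
vs TbR: Firm A plays y → Firm B plays T at [y] → Firm A plays f at [y-T] → Firm B plays b at [y-T-f] → (2, 1)
vs TeM: Firm A plays y → Firm B plays T at [y] → Firm A plays f at [y-T] → Firm B plays e at [y-T-f] → (1, 5)
vs TeR: Firm A plays y → Firm B plays T at [y] → Firm A plays f at [y-T] → Firm B plays e at [y-T-f] → (1, 5)
vs HbM: Firm A plays y → Firm B plays H at [y] → Firm A plays Mid at [y-H] → (4, 2)
vs HbR: Firm A plays y → Firm B plays H at [y] → Firm A plays Mid at [y-H] → (4, 2)
vs HeM: Firm A plays y → Firm B plays H at [y] → Firm A plays Mid at [y-H] → (4, 2)
vs HeR: Firm A plays y → Firm B plays H at [y] → Firm A plays Mid at [y-H] → (4, 2)

(2,1) (2,1) (1,5) (1,5) (4,2) (4,2) (4,2) (4,2)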